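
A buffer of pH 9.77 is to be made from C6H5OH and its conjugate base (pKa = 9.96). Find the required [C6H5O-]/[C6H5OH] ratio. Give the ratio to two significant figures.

pH = pKa + log(r) ⇒ log(r) = 9.77 − 9.96 = -0.19
r = [C6H5O-]/[C6H5OH] = 10^(-0.19) = 0.646

ratio = 0.65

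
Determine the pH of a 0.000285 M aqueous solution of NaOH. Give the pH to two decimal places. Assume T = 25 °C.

pH = 10.45

NaOH is a strong base; [OH-] = 0.000285 M.
pOH = -log(0.000285) = 3.55
pH = 14.00 - 3.55 = 10.45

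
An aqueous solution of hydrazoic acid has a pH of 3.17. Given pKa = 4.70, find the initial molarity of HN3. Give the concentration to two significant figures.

C₀ = 2.4 × 10^-2 M

[H+] = 10^(-3.17) = 6.76 × 10^-4 M = x
Ka = 10^(−4.70) = 2.00 × 10^-5
Ka = x²/(C₀ − x) ⇒ C₀ = x + x²/Ka
C₀ = 6.76 × 10^-4 + (6.76 × 10^-4)²/(2.00 × 10^-5) = 2.35 × 10^-2 M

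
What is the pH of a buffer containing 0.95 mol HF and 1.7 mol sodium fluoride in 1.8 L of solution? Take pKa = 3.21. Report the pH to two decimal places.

pH = pKa + log([A⁻]/[HA]) = 3.21 + log(1.7/0.95)
pH = 3.21 + (+0.253) = 3.46

pH = 3.46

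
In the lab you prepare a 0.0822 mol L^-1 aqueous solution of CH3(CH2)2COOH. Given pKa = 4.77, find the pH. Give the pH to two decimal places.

CH3(CH2)2COOH ⇌ CH3(CH2)2COO- + H+
Ka = 10^(−4.77) = 1.70 × 10^-5
Ka = [H+]²/(0.0822 − [H+]) = 1.70 × 10^-5
Neglecting [H+] in the denominator: [H+] = √(1.70 × 10^-5 × 0.0822) = 1.18 × 10^-3 M
pH = −log(1.18 × 10^-3) = 2.93

pH = 2.93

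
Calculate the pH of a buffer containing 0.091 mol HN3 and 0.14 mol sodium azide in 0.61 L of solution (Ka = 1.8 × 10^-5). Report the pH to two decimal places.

pKa = −log(1.8 × 10^-5) = 4.745
Henderson–Hasselbalch: pH = pKa + log([N3-]/[HN3]) = 4.745 + log(0.14/0.091)
pH = 4.745 + (+0.187) = 4.93

pH = 4.93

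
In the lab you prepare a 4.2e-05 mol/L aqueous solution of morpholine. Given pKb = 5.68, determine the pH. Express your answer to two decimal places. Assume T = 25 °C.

pH = 8.92

C4H8ONH + H2O ⇌ C4H8ONH2+ + OH-
Kb = 10^(−5.68) = 2.09 × 10^-6
From the ICE table, Kb = x²/(4.2e-05 − x) = 2.09 × 10^-6.
x is not negligible relative to C₀; solve x² + 2.09e-06·x − 8.78e-11 = 0.
x = [−2.09e-06 + √(2.09e-06² + 3.51e-10)]/2 = 8.38 × 10^-6 M
pOH = 5.08, so pH = 14.00 − pOH = 8.92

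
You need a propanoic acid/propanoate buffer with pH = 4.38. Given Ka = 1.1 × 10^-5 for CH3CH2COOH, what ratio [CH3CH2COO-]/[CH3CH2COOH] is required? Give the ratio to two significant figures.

pKa = -log(1.1 × 10^-5) = 4.959
pH = pKa + log(r) ⇒ log(r) = 4.38 − 4.959 = -0.579
r = [CH3CH2COO-]/[CH3CH2COOH] = 10^(-0.579) = 0.264

ratio = 0.26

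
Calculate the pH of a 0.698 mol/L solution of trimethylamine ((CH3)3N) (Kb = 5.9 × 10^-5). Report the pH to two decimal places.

(CH3)3N + H2O ⇌ (CH3)3NH+ + OH-
Let x = [OH-] at equilibrium. Kb = x²/(0.698 − x).
Since Kb ≪ C₀, x ≈ √(Kb·C₀) = 6.42 × 10^-3 M.
Check: 0.92% ionized — well under 5%, approximation valid.
pOH = −log(6.42 × 10^-3) = 2.19; pH = 14.00 − 2.19 = 11.81

pH = 11.81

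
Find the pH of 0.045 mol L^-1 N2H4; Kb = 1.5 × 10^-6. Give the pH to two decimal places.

pH = 10.41

N2H4 + H2O ⇌ N2H5+ + OH-
From the ICE table, Kb = [OH-]²/(0.045 − [OH-]) = 1.5 × 10^-6.
Neglecting [OH-] in the denominator: [OH-] = √(1.5 × 10^-6 × 0.045) = 2.60 × 10^-4 M
Check: 0.58% ionized — well under 5%, approximation valid.
pOH = −log(2.60 × 10^-4) = 3.59; pH = 14.00 − 3.59 = 10.41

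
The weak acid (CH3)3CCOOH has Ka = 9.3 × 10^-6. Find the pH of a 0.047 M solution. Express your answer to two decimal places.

pH = 3.18

(CH3)3CCOOH ⇌ (CH3)3CCOO- + H+
Ka = x²/(0.047 − x) = 9.3 × 10^-6
Assume x ≪ 0.047: x ≈ √(9.3 × 10^-6 × 0.047) = 6.61 × 10^-4 M
(x/C₀ = 1.4% < 5%, so the approximation holds.)
pH = −log[H+] = −log(6.61 × 10^-4) = 3.18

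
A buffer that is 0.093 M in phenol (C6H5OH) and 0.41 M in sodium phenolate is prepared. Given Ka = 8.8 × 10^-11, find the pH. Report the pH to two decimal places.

pKa = −log(8.8 × 10^-11) = 10.056
Using pH = pKa + log([base]/[acid]) with [base]/[acid] = 0.41/0.093:
pH = 10.056 + (+0.644) = 10.70

pH = 10.70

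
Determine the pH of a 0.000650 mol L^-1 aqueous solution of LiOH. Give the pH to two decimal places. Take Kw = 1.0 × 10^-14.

LiOH is a strong base; [OH-] = 0.00065 M.
pOH = -log(0.00065) = 3.19
pH = 14.00 - 3.19 = 10.81

pH = 10.81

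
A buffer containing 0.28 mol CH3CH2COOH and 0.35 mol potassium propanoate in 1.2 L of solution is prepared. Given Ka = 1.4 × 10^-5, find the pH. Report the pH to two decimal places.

pKa = −log(1.4 × 10^-5) = 4.854
Using pH = pKa + log([base]/[acid]) with [base]/[acid] = 0.35/0.28:
pH = 4.854 + (+0.097) = 4.95

pH = 4.95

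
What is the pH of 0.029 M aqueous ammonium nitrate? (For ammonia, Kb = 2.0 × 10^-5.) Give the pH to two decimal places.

pH = 5.42

NH4+ is the conjugate acid of the weak base NH3.
Ka = Kw/Kb = 1.0×10^-14 / 2.0 × 10^-5 = 5.00 × 10^-10
From the ICE table, Ka = x²/(0.029 − x) = 5.00 × 10^-10.
Assume x ≪ 0.029: x ≈ √(5.00 × 10^-10 × 0.029) = 3.81 × 10^-6 M
(x/C₀ = 0.013% < 5%, so the approximation holds.)
pH = −log[H+] = −log(3.81 × 10^-6) = 5.42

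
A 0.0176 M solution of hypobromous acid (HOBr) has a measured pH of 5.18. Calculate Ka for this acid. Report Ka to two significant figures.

Ka = 2.5 × 10^-9

[H+] = 10^(-5.18) = 6.61 × 10^-6 M
At equilibrium [HA] = 0.0176 − 6.61 × 10^-6 = 1.76 × 10^-2 M
Ka = [H+][A-]/[HA] = (6.61 × 10^-6)² / 1.76 × 10^-2 = 2.5 × 10^-9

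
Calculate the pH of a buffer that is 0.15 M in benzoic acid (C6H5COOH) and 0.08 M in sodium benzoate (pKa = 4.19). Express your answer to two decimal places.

Henderson–Hasselbalch: pH = pKa + log([C6H5COO-]/[C6H5COOH]) = 4.19 + log(0.08/0.15)
pH = 4.19 + (-0.273) = 3.92

pH = 3.92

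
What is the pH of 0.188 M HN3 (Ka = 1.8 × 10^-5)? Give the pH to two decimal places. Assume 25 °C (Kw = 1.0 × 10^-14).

pH = 2.74

HN3 ⇌ N3- + H+
From the ICE table, Ka = [H+]²/(0.188 − [H+]) = 1.8 × 10^-5.
Assume [H+] ≪ 0.188: [H+] ≈ √(1.8 × 10^-5 × 0.188) = 1.84 × 10^-3 M
([H+]/C₀ = 0.98% < 5%, so the approximation holds.)
pH = −log[H+] = −log(1.84 × 10^-3) = 2.74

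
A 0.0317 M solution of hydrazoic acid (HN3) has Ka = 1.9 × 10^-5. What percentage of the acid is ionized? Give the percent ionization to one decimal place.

HN3 ⇌ N3- + H+; let x = [H+] at equilibrium.
x ≈ √(Ka·C₀) = √(1.9 × 10^-5 × 0.0317) = 7.76 × 10^-4 M
Fraction ionized = 7.76 × 10^-4 / 0.0317 = 0.0245 → 2.4%

2.4%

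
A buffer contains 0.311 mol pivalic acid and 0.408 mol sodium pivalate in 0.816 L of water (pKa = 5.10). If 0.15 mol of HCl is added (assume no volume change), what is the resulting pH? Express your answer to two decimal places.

pH = 4.85

After neutralization: n((CH3)3CCOOH) = 0.461 mol, n((CH3)3CCOO-) = 0.258 mol.
Henderson–Hasselbalch with mole ratio 0.258/0.461: pH = 5.10 + (-0.252)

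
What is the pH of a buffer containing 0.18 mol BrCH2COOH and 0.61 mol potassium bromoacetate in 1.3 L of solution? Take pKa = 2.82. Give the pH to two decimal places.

pH = pKa + log([A⁻]/[HA]) = 2.82 + log(0.61/0.18)
pH = 2.82 + (+0.530) = 3.35

pH = 3.35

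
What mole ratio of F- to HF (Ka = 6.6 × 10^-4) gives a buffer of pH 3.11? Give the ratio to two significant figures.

ratio = 0.85

pKa = -log(6.6 × 10^-4) = 3.180
pH = pKa + log(r) ⇒ log(r) = 3.11 − 3.180 = -0.070
r = [F-]/[HF] = 10^(-0.070) = 0.851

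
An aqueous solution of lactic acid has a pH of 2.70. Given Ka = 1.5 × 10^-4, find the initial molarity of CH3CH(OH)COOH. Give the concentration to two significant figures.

[H+] = 10^(-2.70) = 2.00 × 10^-3 M = x
Ka = x²/(C₀ − x) ⇒ C₀ = x + x²/Ka
C₀ = 2.00 × 10^-3 + (2.00 × 10^-3)²/(1.5 × 10^-4) = 2.87 × 10^-2 M

C₀ = 2.9 × 10^-2 M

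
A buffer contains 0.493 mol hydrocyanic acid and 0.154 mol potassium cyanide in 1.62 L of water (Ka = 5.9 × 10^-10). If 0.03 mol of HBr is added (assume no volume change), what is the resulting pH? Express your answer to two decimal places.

Added H+ converts CN- to HCN: HCN → 0.523 mol, CN- → 0.124 mol.
pKa = −log(5.9 × 10^-10) = 9.229
pH = pKa + log([A⁻]/[HA]) = 9.229 + log(0.124/0.523) = 9.229 -0.625

pH = 8.60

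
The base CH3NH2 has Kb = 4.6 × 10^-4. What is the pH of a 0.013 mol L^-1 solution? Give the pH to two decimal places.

pH = 11.35

CH3NH2 + H2O ⇌ CH3NH3+ + OH-
Kb = [OH-]²/(0.013 − [OH-]) = 4.6 × 10^-4
[OH-] is not negligible relative to C₀; solve [OH-]² + 0.00046·[OH-] − 5.98e-06 = 0.
[OH-] = (−Kb + √(Kb² + 4·Kb·C₀))/2 = 2.23 × 10^-3 M
pOH = 2.65, so pH = 14.00 − pOH = 11.35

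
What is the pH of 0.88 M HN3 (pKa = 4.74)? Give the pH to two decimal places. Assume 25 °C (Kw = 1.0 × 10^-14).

HN3 ⇌ N3- + H+
Ka = 10^(−4.74) = 1.82 × 10^-5
From the ICE table, Ka = [H+]²/(0.88 − [H+]) = 1.82 × 10^-5.
Assume [H+] ≪ 0.88: [H+] ≈ √(1.82 × 10^-5 × 0.88) = 4.00 × 10^-3 M
([H+]/C₀ = 0.45% < 5%, so the approximation holds.)
pH = −log(4.00 × 10^-3) = 2.40

pH = 2.40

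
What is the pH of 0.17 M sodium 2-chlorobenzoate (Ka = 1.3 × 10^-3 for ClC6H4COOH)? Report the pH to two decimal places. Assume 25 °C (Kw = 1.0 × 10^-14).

pH = 8.06

ClC6H4COO- is the conjugate base of the weak acid ClC6H4COOH.
Kb = Kw/Ka = 1.0×10^-14 / 1.3 × 10^-3 = 7.69 × 10^-12
Kb = [OH-]²/(0.17 − [OH-]) = 7.69 × 10^-12
Assume [OH-] ≪ 0.17: [OH-] ≈ √(7.69 × 10^-12 × 0.17) = 1.14 × 10^-6 M
pOH = −log(1.14 × 10^-6) = 5.94; pH = 14.00 − 5.94 = 8.06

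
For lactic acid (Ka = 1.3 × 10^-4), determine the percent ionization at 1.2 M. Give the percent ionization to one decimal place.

1.0%

CH3CH(OH)COOH ⇌ CH3CH(OH)COO- + H+; let x = [H+] at equilibrium.
x ≈ √(Ka·C₀) = √(1.3 × 10^-4 × 1.2) = 1.25 × 10^-2 M
% ionization = x/C₀ × 100% = 1.25 × 10^-2/1.2 × 100% = 1.0%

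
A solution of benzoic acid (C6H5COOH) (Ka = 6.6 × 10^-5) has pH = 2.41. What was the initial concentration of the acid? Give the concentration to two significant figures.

[H+] = 10^(-2.41) = 3.89 × 10^-3 M = x
Ka = x²/(C₀ − x) ⇒ C₀ = x + x²/Ka
C₀ = 3.89 × 10^-3 + (3.89 × 10^-3)²/(6.6 × 10^-5) = 2.33 × 10^-1 M

C₀ = 2.3 × 10^-1 M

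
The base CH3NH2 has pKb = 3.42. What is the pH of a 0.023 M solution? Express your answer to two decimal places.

CH3NH2 + H2O ⇌ CH3NH3+ + OH-
Kb = 10^(−3.42) = 3.80 × 10^-4
From the ICE table, Kb = [OH-]²/(0.023 − [OH-]) = 3.80 × 10^-4.
The 5% rule fails; solving [OH-]² + Kb·[OH-] − Kb·C₀ = 0 exactly:
[OH-] = (−Kb + √(Kb² + 4·Kb·C₀))/2 = 2.77 × 10^-3 M
pOH = −log(2.77 × 10^-3) = 2.56; pH = 14.00 − 2.56 = 11.44

pH = 11.44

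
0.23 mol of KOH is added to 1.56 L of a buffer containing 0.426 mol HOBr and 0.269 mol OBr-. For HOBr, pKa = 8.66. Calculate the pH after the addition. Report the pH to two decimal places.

pH = 9.07

After neutralization: n(HOBr) = 0.196 mol, n(OBr-) = 0.499 mol.
pH = pKa + log([A⁻]/[HA]) = 8.66 + log(0.499/0.196) = 8.66 +0.406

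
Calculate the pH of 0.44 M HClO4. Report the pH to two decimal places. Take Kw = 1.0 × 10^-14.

HClO4 is a strong acid and dissociates completely, so [H+] = 0.44 M.
pH = -log(0.44) = 0.36

pH = 0.36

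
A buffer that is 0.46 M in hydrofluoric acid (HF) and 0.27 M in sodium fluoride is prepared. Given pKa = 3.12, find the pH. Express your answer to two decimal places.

Henderson–Hasselbalch: pH = pKa + log([F-]/[HF]) = 3.12 + log(0.27/0.46)
pH = 3.12 + (-0.231) = 2.89

pH = 2.89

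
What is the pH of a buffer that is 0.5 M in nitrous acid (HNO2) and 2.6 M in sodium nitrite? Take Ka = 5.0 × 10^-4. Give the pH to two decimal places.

pKa = −log(5.0 × 10^-4) = 3.301
Using pH = pKa + log([base]/[acid]) with [base]/[acid] = 2.6/0.5:
pH = 3.301 + (+0.716) = 4.02

pH = 4.02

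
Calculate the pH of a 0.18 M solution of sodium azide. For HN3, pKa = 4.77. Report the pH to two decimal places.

pH = 9.01

N3- is the conjugate base of the weak acid HN3.
Ka = 10^(−4.77) = 1.70 × 10^-5
Kb = Kw/Ka = 1.0×10^-14 / 1.70 × 10^-5 = 5.88 × 10^-10
From the ICE table, Kb = [OH-]²/(0.18 − [OH-]) = 5.88 × 10^-10.
Since Kb ≪ C₀, [OH-] ≈ √(Kb·C₀) = 1.03 × 10^-5 M.
pOH = −log(1.03 × 10^-5) = 4.99; pH = 14.00 − 4.99 = 9.01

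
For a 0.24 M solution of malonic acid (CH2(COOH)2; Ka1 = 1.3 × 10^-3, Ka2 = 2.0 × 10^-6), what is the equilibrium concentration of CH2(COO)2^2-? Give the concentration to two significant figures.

2.0 × 10^-6 M

First ionization gives [H+] ≈ [CH2(COOH)COO-] = 1.70 × 10^-2 M.
Second step: Ka2 = [H+][CH2(COO)2^2-]/[CH2(COOH)COO-] ≈ [CH2(COO)2^2-] (since [H+] ≈ [CH2(COOH)COO-]).
So [CH2(COO)2^2-] ≈ Ka2.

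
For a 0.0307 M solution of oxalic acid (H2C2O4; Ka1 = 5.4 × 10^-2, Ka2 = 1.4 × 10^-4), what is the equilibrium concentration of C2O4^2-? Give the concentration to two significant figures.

1.4 × 10^-4 M

First ionization gives [H+] ≈ [HC2O4-] = 2.19 × 10^-2 M.
Second step: Ka2 = [H+][C2O4^2-]/[HC2O4-] ≈ [C2O4^2-] (since [H+] ≈ [HC2O4-]).
So [C2O4^2-] ≈ Ka2.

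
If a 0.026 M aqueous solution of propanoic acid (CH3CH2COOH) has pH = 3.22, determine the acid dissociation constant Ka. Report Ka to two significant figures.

[H+] = 10^(-3.22) = 6.03 × 10^-4 M
At equilibrium [HA] = 0.026 − 6.03 × 10^-4 = 2.54 × 10^-2 M
Ka = [H+][A-]/[HA] = (6.03 × 10^-4)² / 2.54 × 10^-2 = 1.4 × 10^-5

Ka = 1.4 × 10^-5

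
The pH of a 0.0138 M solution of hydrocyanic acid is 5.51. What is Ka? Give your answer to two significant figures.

Ka = 6.9 × 10^-10

[H+] = 10^(-5.51) = 3.09 × 10^-6 M
At equilibrium [HA] = 0.0138 − 3.09 × 10^-6 = 1.38 × 10^-2 M
Ka = [H+][A-]/[HA] = (3.09 × 10^-6)² / 1.38 × 10^-2 = 6.9 × 10^-10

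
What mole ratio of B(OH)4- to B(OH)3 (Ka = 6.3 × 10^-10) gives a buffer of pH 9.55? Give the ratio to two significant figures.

pKa = -log(6.3 × 10^-10) = 9.201
pH = pKa + log(r) ⇒ log(r) = 9.55 − 9.201 = +0.349
r = [B(OH)4-]/[B(OH)3] = 10^(+0.349) = 2.23

ratio = 2.2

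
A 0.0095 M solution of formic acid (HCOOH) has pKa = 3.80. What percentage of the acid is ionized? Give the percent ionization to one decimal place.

12.1%

HCOOH ⇌ HCOO- + H+; let x = [H+] at equilibrium.
Ka = 10^(−3.80) = 1.58 × 10^-4
Solve x² + 0.000158x − 1.5e-06 = 0 → x = 1.15 × 10^-3 M
% ionization = x/C₀ × 100% = 1.15 × 10^-3/0.0095 × 100% = 12.1%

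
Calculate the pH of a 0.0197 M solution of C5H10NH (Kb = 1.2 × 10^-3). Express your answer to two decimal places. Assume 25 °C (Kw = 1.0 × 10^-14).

pH = 11.63

C5H10NH + H2O ⇌ C5H10NH2+ + OH-
Let x = [OH-] at equilibrium. Kb = x²/(0.0197 − x).
x is not negligible relative to C₀; solve x² + 0.0012·x − 2.36e-05 = 0.
x = [−0.0012 + √(0.0012² + 9.46e-05)]/2 = 4.30 × 10^-3 M
pOH = 2.37, so pH = 14.00 − pOH = 11.63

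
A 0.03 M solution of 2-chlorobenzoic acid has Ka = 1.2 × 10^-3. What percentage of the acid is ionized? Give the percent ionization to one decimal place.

ClC6H4COOH ⇌ ClC6H4COO- + H+; let x = [H+] at equilibrium.
Solve x² + 0.0012x − 3.6e-05 = 0 → x = 5.43 × 10^-3 M
Fraction ionized = 5.43 × 10^-3 / 0.03 = 0.1810 → 18.1%

18.1%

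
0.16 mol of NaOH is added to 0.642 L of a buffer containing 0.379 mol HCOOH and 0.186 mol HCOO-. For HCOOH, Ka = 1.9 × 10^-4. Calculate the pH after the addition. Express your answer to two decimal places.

After neutralization: n(HCOOH) = 0.219 mol, n(HCOO-) = 0.346 mol.
pKa = −log(1.9 × 10^-4) = 3.721
pH = pKa + log([A⁻]/[HA]) = 3.721 + log(0.346/0.219) = 3.721 +0.199

pH = 3.92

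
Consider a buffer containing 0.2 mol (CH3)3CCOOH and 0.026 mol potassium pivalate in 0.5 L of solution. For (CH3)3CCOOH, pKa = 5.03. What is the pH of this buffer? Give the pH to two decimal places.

pH = 4.14

Using pH = pKa + log([base]/[acid]) with [base]/[acid] = 0.026/0.2:
pH = 5.03 + (-0.886) = 4.14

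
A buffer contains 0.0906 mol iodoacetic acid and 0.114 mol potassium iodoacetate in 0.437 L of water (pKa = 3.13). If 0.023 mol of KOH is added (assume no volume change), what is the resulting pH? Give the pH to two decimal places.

OH- converts ICH2COOH to ICH2COO-: ICH2COOH → 0.0676 mol, ICH2COO- → 0.137 mol.
Henderson–Hasselbalch with mole ratio 0.137/0.0676: pH = 3.13 + (+0.307)

pH = 3.44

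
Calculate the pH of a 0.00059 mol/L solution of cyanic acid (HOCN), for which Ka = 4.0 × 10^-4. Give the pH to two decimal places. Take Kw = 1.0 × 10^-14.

pH = 3.49

HOCN ⇌ OCN- + H+
Ka = [H+]²/(0.00059 − [H+]) = 4.0 × 10^-4
The 5% rule fails; solving [H+]² + Ka·[H+] − Ka·C₀ = 0 exactly:
[H+] = [−0.0004 + √(0.0004² + 9.44e-07)]/2 = 3.25 × 10^-4 M
pH = −log(3.25 × 10^-4) = 3.49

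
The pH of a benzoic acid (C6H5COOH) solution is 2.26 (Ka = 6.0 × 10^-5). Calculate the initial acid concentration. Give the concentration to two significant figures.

[H+] = 10^(-2.26) = 5.50 × 10^-3 M = x
Ka = x²/(C₀ − x) ⇒ C₀ = x + x²/Ka
C₀ = 5.50 × 10^-3 + (5.50 × 10^-3)²/(6.0 × 10^-5) = 5.10 × 10^-1 M

C₀ = 5.1 × 10^-1 M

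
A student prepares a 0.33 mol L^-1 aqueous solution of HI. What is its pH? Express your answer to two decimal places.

HI is a strong acid and dissociates completely, so [H+] = 0.33 M.
pH = -log(0.33) = 0.48

pH = 0.48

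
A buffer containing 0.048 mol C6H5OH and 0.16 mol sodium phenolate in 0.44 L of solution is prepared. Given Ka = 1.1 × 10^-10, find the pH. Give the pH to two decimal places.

pH = 10.48

pKa = −log(1.1 × 10^-10) = 9.959
Henderson–Hasselbalch: pH = pKa + log([C6H5O-]/[C6H5OH]) = 9.959 + log(0.16/0.048)
pH = 9.959 + (+0.523) = 10.48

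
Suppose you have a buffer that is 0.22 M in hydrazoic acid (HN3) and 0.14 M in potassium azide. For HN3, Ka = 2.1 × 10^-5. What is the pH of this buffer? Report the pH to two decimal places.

pKa = −log(2.1 × 10^-5) = 4.678
Henderson–Hasselbalch: pH = pKa + log([N3-]/[HN3]) = 4.678 + log(0.14/0.22)
pH = 4.678 + (-0.196) = 4.48

pH = 4.48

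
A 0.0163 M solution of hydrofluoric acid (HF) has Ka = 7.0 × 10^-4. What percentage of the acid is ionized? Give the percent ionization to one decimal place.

18.7%

HF ⇌ F- + H+; let x = [H+] at equilibrium.
Ka = x²/(C₀ − x); solving the quadratic gives x = 3.05 × 10^-3 M.
% ionization = x/C₀ × 100% = 3.05 × 10^-3/0.0163 × 100% = 18.7%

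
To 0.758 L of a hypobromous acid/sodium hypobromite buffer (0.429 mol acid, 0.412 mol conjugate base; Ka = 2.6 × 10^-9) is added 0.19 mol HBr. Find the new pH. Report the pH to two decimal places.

pH = 8.14

After neutralization: n(HOBr) = 0.619 mol, n(OBr-) = 0.222 mol.
pKa = −log(2.6 × 10^-9) = 8.585
pH = pKa + log(n_OBr-/n_HOBr) = 8.585 + log(0.222/0.619) = 8.585 + (-0.445)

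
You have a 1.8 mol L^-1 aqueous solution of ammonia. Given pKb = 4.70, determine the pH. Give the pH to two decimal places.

NH3 + H2O ⇌ NH4+ + OH-
Kb = 10^(−4.70) = 2.00 × 10^-5
From the ICE table, Kb = x²/(1.8 − x) = 2.00 × 10^-5.
Assume x ≪ 1.8: x ≈ √(2.00 × 10^-5 × 1.8) = 6.00 × 10^-3 M
Check: 0.33% ionized — well under 5%, approximation valid.
pOH = 2.22, so pH = 14.00 − pOH = 11.78

pH = 11.78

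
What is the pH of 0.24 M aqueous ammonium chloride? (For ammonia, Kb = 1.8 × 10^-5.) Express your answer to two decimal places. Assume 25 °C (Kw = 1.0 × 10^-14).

NH4+ is the conjugate acid of the weak base NH3.
Ka = Kw/Kb = 1.0×10^-14 / 1.8 × 10^-5 = 5.56 × 10^-10
From the ICE table, Ka = [H+]²/(0.24 − [H+]) = 5.56 × 10^-10.
Since Ka ≪ C₀, [H+] ≈ √(Ka·C₀) = 1.16 × 10^-5 M.
([H+]/C₀ = 0.0048% < 5%, so the approximation holds.)
pH = −log[H+] = −log(1.16 × 10^-5) = 4.94

pH = 4.94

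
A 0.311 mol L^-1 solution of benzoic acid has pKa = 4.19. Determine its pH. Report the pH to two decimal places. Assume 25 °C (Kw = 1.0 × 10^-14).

pH = 2.35

C6H5COOH ⇌ C6H5COO- + H+
Ka = 10^(−4.19) = 6.46 × 10^-5
Ka = x²/(0.311 − x) = 6.46 × 10^-5
Assume x ≪ 0.311: x ≈ √(6.46 × 10^-5 × 0.311) = 4.48 × 10^-3 M
pH = −log(4.48 × 10^-3) = 2.35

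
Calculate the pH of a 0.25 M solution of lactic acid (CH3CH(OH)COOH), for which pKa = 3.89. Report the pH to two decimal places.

pH = 2.25

CH3CH(OH)COOH ⇌ CH3CH(OH)COO- + H+
Ka = 10^(−3.89) = 1.29 × 10^-4
From the ICE table, Ka = x²/(0.25 − x) = 1.29 × 10^-4.
Assume x ≪ 0.25: x ≈ √(1.29 × 10^-4 × 0.25) = 5.68 × 10^-3 M
Check: 2.3% ionized — well under 5%, approximation valid.
pH = −log(5.68 × 10^-3) = 2.25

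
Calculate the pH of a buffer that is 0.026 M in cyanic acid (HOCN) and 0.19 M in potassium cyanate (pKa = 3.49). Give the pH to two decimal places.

pH = 4.35

Using pH = pKa + log([base]/[acid]) with [base]/[acid] = 0.19/0.026:
pH = 3.49 + (+0.864) = 4.35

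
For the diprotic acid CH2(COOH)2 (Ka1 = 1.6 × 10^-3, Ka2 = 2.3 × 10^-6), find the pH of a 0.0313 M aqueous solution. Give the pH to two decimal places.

Ka1 ≫ Ka2, so treat the first dissociation as the only significant source of H+.
Ka1 = x²/(0.0313 − x) = 1.6 × 10^-3
Solving the quadratic: x = (−Ka1 + √(Ka1² + 4·Ka1·C₀))/2 = 6.32 × 10^-3 M
pH = −log(6.32 × 10^-3) = 2.20

pH = 2.20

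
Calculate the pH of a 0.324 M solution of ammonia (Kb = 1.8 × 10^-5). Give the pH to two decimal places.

NH3 + H2O ⇌ NH4+ + OH-
Let x = [OH-] at equilibrium. Kb = x²/(0.324 − x).
Since Kb ≪ C₀, x ≈ √(Kb·C₀) = 2.41 × 10^-3 M.
(x/C₀ = 0.75% < 5%, so the approximation holds.)
pOH = 2.62, so pH = 14.00 − pOH = 11.38

pH = 11.38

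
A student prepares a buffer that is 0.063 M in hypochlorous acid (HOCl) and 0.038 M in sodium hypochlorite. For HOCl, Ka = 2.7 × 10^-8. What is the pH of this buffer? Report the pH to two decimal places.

pH = 7.35

pKa = −log(2.7 × 10^-8) = 7.569
Henderson–Hasselbalch: pH = pKa + log([OCl-]/[HOCl]) = 7.569 + log(0.038/0.063)
pH = 7.569 + (-0.220) = 7.35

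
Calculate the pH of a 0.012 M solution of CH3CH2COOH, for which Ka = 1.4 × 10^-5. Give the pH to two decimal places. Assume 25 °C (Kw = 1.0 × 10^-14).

pH = 3.39

CH3CH2COOH ⇌ CH3CH2COO- + H+
Let x = [H+] at equilibrium. Ka = x²/(0.012 − x).
Since Ka ≪ C₀, x ≈ √(Ka·C₀) = 4.10 × 10^-4 M.
pH = −log(4.10 × 10^-4) = 3.39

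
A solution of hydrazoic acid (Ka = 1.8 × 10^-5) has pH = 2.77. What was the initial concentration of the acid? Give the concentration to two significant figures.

[H+] = 10^(-2.77) = 1.70 × 10^-3 M = x
Ka = x²/(C₀ − x) ⇒ C₀ = x + x²/Ka
C₀ = 1.70 × 10^-3 + (1.70 × 10^-3)²/(1.8 × 10^-5) = 1.62 × 10^-1 M

C₀ = 1.6 × 10^-1 M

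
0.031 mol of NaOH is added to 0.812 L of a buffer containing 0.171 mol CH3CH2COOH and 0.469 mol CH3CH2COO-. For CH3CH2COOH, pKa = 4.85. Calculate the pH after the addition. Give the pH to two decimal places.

pH = 5.40

OH- converts CH3CH2COOH to CH3CH2COO-: CH3CH2COOH → 0.14 mol, CH3CH2COO- → 0.5 mol.
pH = pKa + log(n_CH3CH2COO-/n_CH3CH2COOH) = 4.85 + log(0.5/0.14) = 4.85 + (+0.553)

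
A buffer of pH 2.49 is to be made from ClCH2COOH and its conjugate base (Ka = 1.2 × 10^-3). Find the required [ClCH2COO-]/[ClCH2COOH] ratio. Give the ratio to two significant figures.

pKa = -log(1.2 × 10^-3) = 2.921
pH = pKa + log(r) ⇒ log(r) = 2.49 − 2.921 = -0.431
r = [ClCH2COO-]/[ClCH2COOH] = 10^(-0.431) = 0.371

ratio = 0.37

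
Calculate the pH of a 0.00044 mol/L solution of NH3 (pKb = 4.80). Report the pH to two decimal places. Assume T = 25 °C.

pH = 9.88

NH3 + H2O ⇌ NH4+ + OH-
Kb = 10^(−4.80) = 1.58 × 10^-5
Kb = [OH-]²/(0.00044 − [OH-]) = 1.58 × 10^-5
The 5% rule fails; solving [OH-]² + Kb·[OH-] − Kb·C₀ = 0 exactly:
[OH-] = [−1.58e-05 + √(1.58e-05² + 2.78e-08)]/2 = 7.59 × 10^-5 M
pOH = 4.12, so pH = 14.00 − pOH = 9.88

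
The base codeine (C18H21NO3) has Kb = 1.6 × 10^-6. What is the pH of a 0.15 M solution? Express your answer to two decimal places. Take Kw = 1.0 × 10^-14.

pH = 10.69

C18H21NO3 + H2O ⇌ C18H22NO3+ + OH-
Let x = [OH-] at equilibrium. Kb = x²/(0.15 − x).
Assume x ≪ 0.15: x ≈ √(1.6 × 10^-6 × 0.15) = 4.90 × 10^-4 M
(x/C₀ = 0.33% < 5%, so the approximation holds.)
pOH = −log(4.90 × 10^-4) = 3.31; pH = 14.00 − 3.31 = 10.69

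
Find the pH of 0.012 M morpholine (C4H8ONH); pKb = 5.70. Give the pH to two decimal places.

C4H8ONH + H2O ⇌ C4H8ONH2+ + OH-
Kb = 10^(−5.70) = 2.00 × 10^-6
From the ICE table, Kb = x²/(0.012 − x) = 2.00 × 10^-6.
Neglecting x in the denominator: x = √(2.00 × 10^-6 × 0.012) = 1.55 × 10^-4 M
pOH = 3.81, so pH = 14.00 − pOH = 10.19

pH = 10.19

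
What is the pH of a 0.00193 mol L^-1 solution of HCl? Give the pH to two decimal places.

HCl is a strong acid and dissociates completely, so [H+] = 0.00193 M.
pH = -log(0.00193) = 2.71

pH = 2.71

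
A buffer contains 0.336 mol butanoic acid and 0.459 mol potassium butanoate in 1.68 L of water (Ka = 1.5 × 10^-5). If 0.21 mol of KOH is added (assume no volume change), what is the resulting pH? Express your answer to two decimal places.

pH = 5.55

After neutralization: n(CH3(CH2)2COOH) = 0.126 mol, n(CH3(CH2)2COO-) = 0.669 mol.
pKa = −log(1.5 × 10^-5) = 4.824
pH = pKa + log(n_CH3(CH2)2COO-/n_CH3(CH2)2COOH) = 4.824 + log(0.669/0.126) = 4.824 + (+0.725)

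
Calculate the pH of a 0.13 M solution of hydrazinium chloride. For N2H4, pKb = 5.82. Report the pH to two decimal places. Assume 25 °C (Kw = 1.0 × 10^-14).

N2H5+ is the conjugate acid of the weak base N2H4.
Kb = 10^(−5.82) = 1.51 × 10^-6
Ka = Kw/Kb = 1.0×10^-14 / 1.51 × 10^-6 = 6.62 × 10^-9
From the ICE table, Ka = [H+]²/(0.13 − [H+]) = 6.62 × 10^-9.
Assume [H+] ≪ 0.13: [H+] ≈ √(6.62 × 10^-9 × 0.13) = 2.93 × 10^-5 M
pH = −log(2.93 × 10^-5) = 4.53

pH = 4.53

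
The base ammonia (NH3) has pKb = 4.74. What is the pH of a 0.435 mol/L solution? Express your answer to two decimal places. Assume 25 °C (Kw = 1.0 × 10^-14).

NH3 + H2O ⇌ NH4+ + OH-
Kb = 10^(−4.74) = 1.82 × 10^-5
Kb = x²/(0.435 − x) = 1.82 × 10^-5
Neglecting x in the denominator: x = √(1.82 × 10^-5 × 0.435) = 2.81 × 10^-3 M
pOH = 2.55, so pH = 14.00 − pOH = 11.45

pH = 11.45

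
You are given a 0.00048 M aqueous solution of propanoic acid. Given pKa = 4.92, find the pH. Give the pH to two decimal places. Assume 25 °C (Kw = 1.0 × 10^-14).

CH3CH2COOH ⇌ CH3CH2COO- + H+
Ka = 10^(−4.92) = 1.20 × 10^-5
Ka = [H+]²/(0.00048 − [H+]) = 1.20 × 10^-5
Here C₀/Ka ≈ 40, so the small-[H+] approximation fails. Use the quadratic:
[H+] = [−1.2e-05 + √(1.2e-05² + 2.3e-08)]/2 = 7.01 × 10^-5 M
pH = −log(7.01 × 10^-5) = 4.15

pH = 4.15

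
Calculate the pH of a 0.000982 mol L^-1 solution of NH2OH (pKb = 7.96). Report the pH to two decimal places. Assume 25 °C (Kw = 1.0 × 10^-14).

pH = 8.52

NH2OH + H2O ⇌ NH3OH+ + OH-
Kb = 10^(−7.96) = 1.10 × 10^-8
From the ICE table, Kb = x²/(0.000982 − x) = 1.10 × 10^-8.
Since Kb ≪ C₀, x ≈ √(Kb·C₀) = 3.29 × 10^-6 M.
pOH = 5.48, so pH = 14.00 − pOH = 8.52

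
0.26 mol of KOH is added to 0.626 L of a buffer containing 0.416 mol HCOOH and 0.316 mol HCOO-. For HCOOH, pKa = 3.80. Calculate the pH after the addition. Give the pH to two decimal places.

OH- converts HCOOH to HCOO-: HCOOH → 0.156 mol, HCOO- → 0.576 mol.
pH = pKa + log([A⁻]/[HA]) = 3.80 + log(0.576/0.156) = 3.80 +0.567

pH = 4.37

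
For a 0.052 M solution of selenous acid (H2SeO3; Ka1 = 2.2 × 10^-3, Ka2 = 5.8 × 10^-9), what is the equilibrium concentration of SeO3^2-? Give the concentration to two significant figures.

First ionization gives [H+] ≈ [HSeO3-] = 9.65 × 10^-3 M.
Second step: Ka2 = [H+][SeO3^2-]/[HSeO3-] ≈ [SeO3^2-] (since [H+] ≈ [HSeO3-]).
So [SeO3^2-] ≈ Ka2.

5.8 × 10^-9 M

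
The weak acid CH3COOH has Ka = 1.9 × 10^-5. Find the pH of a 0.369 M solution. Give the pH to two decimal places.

pH = 2.58

CH3COOH ⇌ CH3COO- + H+
Ka = x²/(0.369 − x) = 1.9 × 10^-5
Since Ka ≪ C₀, x ≈ √(Ka·C₀) = 2.65 × 10^-3 M.
pH = −log(2.65 × 10^-3) = 2.58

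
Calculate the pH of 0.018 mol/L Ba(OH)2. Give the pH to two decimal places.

Ba(OH)2 is a strong base (each formula unit releases 2 OH-); [OH-] = 0.036 M.
pOH = -log(0.036) = 1.44
pH = 14.00 - 1.44 = 12.56

pH = 12.56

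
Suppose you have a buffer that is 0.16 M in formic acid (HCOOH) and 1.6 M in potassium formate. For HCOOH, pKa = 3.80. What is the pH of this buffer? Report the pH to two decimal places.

pH = 4.80

Henderson–Hasselbalch: pH = pKa + log([HCOO-]/[HCOOH]) = 3.80 + log(1.6/0.16)
pH = 3.80 + (+1.000) = 4.80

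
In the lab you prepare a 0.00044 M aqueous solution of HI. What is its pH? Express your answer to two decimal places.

pH = 3.36

HI is a strong acid and dissociates completely, so [H+] = 0.00044 M.
pH = -log(0.00044) = 3.36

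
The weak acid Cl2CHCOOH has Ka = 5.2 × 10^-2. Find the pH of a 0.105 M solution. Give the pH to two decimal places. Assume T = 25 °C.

Cl2CHCOOH ⇌ Cl2CHCOO- + H+
Ka = [H+]²/(0.105 − [H+]) = 5.2 × 10^-2
The 5% rule fails; solving [H+]² + Ka·[H+] − Ka·C₀ = 0 exactly:
[H+] = [−0.052 + √(0.052² + 0.0218)]/2 = 5.23 × 10^-2 M
pH = −log(5.23 × 10^-2) = 1.28

pH = 1.28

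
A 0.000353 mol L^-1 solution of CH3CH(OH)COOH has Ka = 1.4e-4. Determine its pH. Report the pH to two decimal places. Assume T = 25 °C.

CH3CH(OH)COOH ⇌ CH3CH(OH)COO- + H+
Ka = x²/(0.000353 − x) = 1.4 × 10^-4
x is not negligible relative to C₀; solve x² + 0.00014·x − 4.94e-08 = 0.
x = [−0.00014 + √(0.00014² + 1.98e-07)]/2 = 1.63 × 10^-4 M
pH = −log[H+] = −log(1.63 × 10^-4) = 3.79

pH = 3.79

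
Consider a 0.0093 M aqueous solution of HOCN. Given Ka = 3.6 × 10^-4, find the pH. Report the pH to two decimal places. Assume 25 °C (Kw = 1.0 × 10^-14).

pH = 2.78

HOCN ⇌ OCN- + H+
From the ICE table, Ka = [H+]²/(0.0093 − [H+]) = 3.6 × 10^-4.
The 5% rule fails; solving [H+]² + Ka·[H+] − Ka·C₀ = 0 exactly:
[H+] = (−Ka + √(Ka² + 4·Ka·C₀))/2 = 1.66 × 10^-3 M
pH = −log(1.66 × 10^-3) = 2.78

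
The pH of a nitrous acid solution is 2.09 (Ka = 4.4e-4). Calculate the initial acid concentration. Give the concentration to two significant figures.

C₀ = 1.6 × 10^-1 M

[H+] = 10^(-2.09) = 8.13 × 10^-3 M = x
Ka = x²/(C₀ − x) ⇒ C₀ = x + x²/Ka
C₀ = 8.13 × 10^-3 + (8.13 × 10^-3)²/(4.4 × 10^-4) = 1.58 × 10^-1 M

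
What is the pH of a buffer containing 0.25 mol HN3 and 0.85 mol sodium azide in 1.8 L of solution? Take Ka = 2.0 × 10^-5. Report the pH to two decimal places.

pKa = −log(2.0 × 10^-5) = 4.699
Using pH = pKa + log([base]/[acid]) with [base]/[acid] = 0.85/0.25:
pH = 4.699 + (+0.531) = 5.23

pH = 5.23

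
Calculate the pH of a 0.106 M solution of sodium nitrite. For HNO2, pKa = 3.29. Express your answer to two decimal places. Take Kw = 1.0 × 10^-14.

pH = 8.16

NO2- is the conjugate base of the weak acid HNO2.
Ka = 10^(−3.29) = 5.13 × 10^-4
Kb = Kw/Ka = 1.0×10^-14 / 5.13 × 10^-4 = 1.95 × 10^-11
From the ICE table, Kb = [OH-]²/(0.106 − [OH-]) = 1.95 × 10^-11.
Assume [OH-] ≪ 0.106: [OH-] ≈ √(1.95 × 10^-11 × 0.106) = 1.44 × 10^-6 M
([OH-]/C₀ = 0.0014% < 5%, so the approximation holds.)
pOH = 5.84, so pH = 14.00 − pOH = 8.16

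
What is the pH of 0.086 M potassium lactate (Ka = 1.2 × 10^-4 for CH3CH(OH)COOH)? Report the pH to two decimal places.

pH = 8.43

CH3CH(OH)COO- is the conjugate base of the weak acid CH3CH(OH)COOH.
Kb = Kw/Ka = 1.0×10^-14 / 1.2 × 10^-4 = 8.33 × 10^-11
Kb = [OH-]²/(0.086 − [OH-]) = 8.33 × 10^-11
Assume [OH-] ≪ 0.086: [OH-] ≈ √(8.33 × 10^-11 × 0.086) = 2.68 × 10^-6 M
([OH-]/C₀ = 0.0031% < 5%, so the approximation holds.)
pOH = 5.57, so pH = 14.00 − pOH = 8.43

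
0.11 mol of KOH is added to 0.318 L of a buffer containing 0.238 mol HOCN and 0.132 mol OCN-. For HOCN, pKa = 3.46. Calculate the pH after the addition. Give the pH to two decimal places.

pH = 3.74

After neutralization: n(HOCN) = 0.128 mol, n(OCN-) = 0.242 mol.
Henderson–Hasselbalch with mole ratio 0.242/0.128: pH = 3.46 + (+0.277)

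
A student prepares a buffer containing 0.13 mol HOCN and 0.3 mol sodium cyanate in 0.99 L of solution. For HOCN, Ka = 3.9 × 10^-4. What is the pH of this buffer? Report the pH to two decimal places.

pH = 3.77

pKa = −log(3.9 × 10^-4) = 3.409
pH = pKa + log([A⁻]/[HA]) = 3.409 + log(0.3/0.13)
pH = 3.409 + (+0.363) = 3.77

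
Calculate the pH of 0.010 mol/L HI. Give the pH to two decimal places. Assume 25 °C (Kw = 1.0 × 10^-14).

HI is a strong acid and dissociates completely, so [H+] = 0.010 M.
pH = -log(0.01) = 2.00

pH = 2.00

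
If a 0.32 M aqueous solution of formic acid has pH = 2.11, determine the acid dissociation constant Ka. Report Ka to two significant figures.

Ka = 1.9 × 10^-4

[H+] = 10^(-2.11) = 7.76 × 10^-3 M
At equilibrium [HA] = 0.32 − 7.76 × 10^-3 = 3.12 × 10^-1 M
Ka = [H+][A-]/[HA] = (7.76 × 10^-3)² / 3.12 × 10^-1 = 1.9 × 10^-4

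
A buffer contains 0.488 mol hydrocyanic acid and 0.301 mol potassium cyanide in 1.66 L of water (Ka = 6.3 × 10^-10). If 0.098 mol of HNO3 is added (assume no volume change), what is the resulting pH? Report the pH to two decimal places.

Added H+ converts CN- to HCN: HCN → 0.586 mol, CN- → 0.203 mol.
pKa = −log(6.3 × 10^-10) = 9.201
pH = pKa + log(n_CN-/n_HCN) = 9.201 + log(0.203/0.586) = 9.201 + (-0.460)

pH = 8.74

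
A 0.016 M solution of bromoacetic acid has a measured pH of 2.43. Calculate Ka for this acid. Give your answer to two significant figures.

Ka = 1.1 × 10^-3

[H+] = 10^(-2.43) = 3.72 × 10^-3 M
At equilibrium [HA] = 0.016 − 3.72 × 10^-3 = 1.23 × 10^-2 M
Ka = [H+][A-]/[HA] = (3.72 × 10^-3)² / 1.23 × 10^-2 = 1.1 × 10^-3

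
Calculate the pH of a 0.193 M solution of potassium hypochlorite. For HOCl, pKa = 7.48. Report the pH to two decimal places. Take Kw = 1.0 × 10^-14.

OCl- is the conjugate base of the weak acid HOCl.
Ka = 10^(−7.48) = 3.31 × 10^-8
Kb = Kw/Ka = 1.0×10^-14 / 3.31 × 10^-8 = 3.02 × 10^-7
Let x = [OH-] at equilibrium. Kb = x²/(0.193 − x).
Since Kb ≪ C₀, x ≈ √(Kb·C₀) = 2.41 × 10^-4 M.
(x/C₀ = 0.13% < 5%, so the approximation holds.)
pOH = 3.62, so pH = 14.00 − pOH = 10.38

pH = 10.38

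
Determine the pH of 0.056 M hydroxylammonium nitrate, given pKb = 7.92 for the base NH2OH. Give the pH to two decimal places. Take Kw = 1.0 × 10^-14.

pH = 3.67

NH3OH+ is the conjugate acid of the weak base NH2OH.
Kb = 10^(−7.92) = 1.20 × 10^-8
Ka = Kw/Kb = 1.0×10^-14 / 1.20 × 10^-8 = 8.33 × 10^-7
Let x = [H+] at equilibrium. Ka = x²/(0.056 − x).
Since Ka ≪ C₀, x ≈ √(Ka·C₀) = 2.16 × 10^-4 M.
Check: 0.39% ionized — well under 5%, approximation valid.
pH = −log(2.16 × 10^-4) = 3.67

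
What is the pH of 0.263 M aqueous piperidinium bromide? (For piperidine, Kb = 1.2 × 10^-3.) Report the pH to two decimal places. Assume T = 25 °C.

pH = 5.83

C5H10NH2+ is the conjugate acid of the weak base C5H10NH.
Ka = Kw/Kb = 1.0×10^-14 / 1.2 × 10^-3 = 8.33 × 10^-12
Ka = x²/(0.263 − x) = 8.33 × 10^-12
Assume x ≪ 0.263: x ≈ √(8.33 × 10^-12 × 0.263) = 1.48 × 10^-6 M
pH = −log(1.48 × 10^-6) = 5.83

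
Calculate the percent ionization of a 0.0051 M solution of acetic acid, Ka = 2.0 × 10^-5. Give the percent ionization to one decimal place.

CH3COOH ⇌ CH3COO- + H+; let x = [H+] at equilibrium.
Ka = x²/(C₀ − x); solving the quadratic gives x = 3.10 × 10^-4 M.
Fraction ionized = 3.10 × 10^-4 / 0.0051 = 0.0608 → 6.1%

6.1%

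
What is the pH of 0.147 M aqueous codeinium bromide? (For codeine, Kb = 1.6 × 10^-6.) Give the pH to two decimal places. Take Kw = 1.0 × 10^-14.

pH = 4.52

C18H22NO3+ is the conjugate acid of the weak base C18H21NO3.
Ka = Kw/Kb = 1.0×10^-14 / 1.6 × 10^-6 = 6.25 × 10^-9
From the ICE table, Ka = x²/(0.147 − x) = 6.25 × 10^-9.
Assume x ≪ 0.147: x ≈ √(6.25 × 10^-9 × 0.147) = 3.03 × 10^-5 M
pH = −log(3.03 × 10^-5) = 4.52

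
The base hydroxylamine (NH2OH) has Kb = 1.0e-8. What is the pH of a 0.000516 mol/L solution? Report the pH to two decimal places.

NH2OH + H2O ⇌ NH3OH+ + OH-
Kb = [OH-]²/(0.000516 − [OH-]) = 1.0 × 10^-8
Assume [OH-] ≪ 0.000516: [OH-] ≈ √(1.0 × 10^-8 × 0.000516) = 2.27 × 10^-6 M
pOH = −log(2.27 × 10^-6) = 5.64; pH = 14.00 − 5.64 = 8.36

pH = 8.36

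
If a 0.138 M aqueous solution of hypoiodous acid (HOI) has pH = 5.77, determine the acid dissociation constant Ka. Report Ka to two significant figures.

Ka = 2.1 × 10^-11

[H+] = 10^(-5.77) = 1.70 × 10^-6 M
At equilibrium [HA] = 0.138 − 1.70 × 10^-6 = 1.38 × 10^-1 M
Ka = [H+][A-]/[HA] = (1.70 × 10^-6)² / 1.38 × 10^-1 = 2.1 × 10^-11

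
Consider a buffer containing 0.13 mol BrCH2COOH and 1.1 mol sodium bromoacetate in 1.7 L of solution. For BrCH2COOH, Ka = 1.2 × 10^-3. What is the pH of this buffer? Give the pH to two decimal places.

pKa = −log(1.2 × 10^-3) = 2.921
pH = pKa + log([A⁻]/[HA]) = 2.921 + log(1.1/0.13)
pH = 2.921 + (+0.927) = 3.85

pH = 3.85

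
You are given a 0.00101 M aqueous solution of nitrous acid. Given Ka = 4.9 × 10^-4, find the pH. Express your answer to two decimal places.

pH = 3.30

HNO2 ⇌ NO2- + H+
Ka = x²/(0.00101 − x) = 4.9 × 10^-4
The 5% rule fails; solving x² + Ka·x − Ka·C₀ = 0 exactly:
x = [−0.00049 + √(0.00049² + 1.98e-06)]/2 = 5.00 × 10^-4 M
pH = −log[H+] = −log(5.00 × 10^-4) = 3.30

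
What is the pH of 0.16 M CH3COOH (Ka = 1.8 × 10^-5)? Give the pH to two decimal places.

CH3COOH ⇌ CH3COO- + H+
From the ICE table, Ka = [H+]²/(0.16 − [H+]) = 1.8 × 10^-5.
Since Ka ≪ C₀, [H+] ≈ √(Ka·C₀) = 1.70 × 10^-3 M.
Check: 1.1% ionized — well under 5%, approximation valid.
pH = −log(1.70 × 10^-3) = 2.77

pH = 2.77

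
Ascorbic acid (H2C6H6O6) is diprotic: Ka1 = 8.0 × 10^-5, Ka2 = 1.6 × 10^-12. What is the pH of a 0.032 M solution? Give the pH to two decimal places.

pH = 2.81

Since Ka1 ≫ Ka2, the first ionization dominates [H+].
Ka1 = x²/(0.032 − x) = 8.0 × 10^-5
Solving the quadratic: x = (−Ka1 + √(Ka1² + 4·Ka1·C₀))/2 = 1.56 × 10^-3 M
pH = −log(1.56 × 10^-3) = 2.81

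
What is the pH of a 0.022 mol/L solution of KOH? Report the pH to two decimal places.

KOH is a strong base; [OH-] = 0.022 M.
pOH = -log(0.022) = 1.66
pH = 14.00 - 1.66 = 12.34

pH = 12.34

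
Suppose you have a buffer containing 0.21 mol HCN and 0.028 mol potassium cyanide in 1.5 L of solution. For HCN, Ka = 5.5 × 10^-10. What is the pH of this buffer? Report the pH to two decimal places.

pH = 8.38

pKa = −log(5.5 × 10^-10) = 9.260
pH = pKa + log([A⁻]/[HA]) = 9.260 + log(0.028/0.21)
pH = 9.260 + (-0.875) = 8.38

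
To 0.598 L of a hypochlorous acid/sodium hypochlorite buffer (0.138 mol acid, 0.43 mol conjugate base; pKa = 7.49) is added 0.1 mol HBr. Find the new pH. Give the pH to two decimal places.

pH = 7.63

After neutralization: n(HOCl) = 0.238 mol, n(OCl-) = 0.33 mol.
Henderson–Hasselbalch with mole ratio 0.33/0.238: pH = 7.49 + (+0.142)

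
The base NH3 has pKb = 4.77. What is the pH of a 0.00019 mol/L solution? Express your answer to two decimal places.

pH = 9.69

NH3 + H2O ⇌ NH4+ + OH-
Kb = 10^(−4.77) = 1.70 × 10^-5
Kb = x²/(0.00019 − x) = 1.70 × 10^-5
The 5% rule fails; solving x² + Kb·x − Kb·C₀ = 0 exactly:
x = [−1.7e-05 + √(1.7e-05² + 1.29e-08)]/2 = 4.90 × 10^-5 M
pOH = 4.31, so pH = 14.00 − pOH = 9.69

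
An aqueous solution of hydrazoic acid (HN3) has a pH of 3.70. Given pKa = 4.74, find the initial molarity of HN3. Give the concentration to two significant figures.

[H+] = 10^(-3.70) = 2.00 × 10^-4 M = x
Ka = 10^(−4.74) = 1.82 × 10^-5
Ka = x²/(C₀ − x) ⇒ C₀ = x + x²/Ka
C₀ = 2.00 × 10^-4 + (2.00 × 10^-4)²/(1.82 × 10^-5) = 2.40 × 10^-3 M

C₀ = 2.4 × 10^-3 M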